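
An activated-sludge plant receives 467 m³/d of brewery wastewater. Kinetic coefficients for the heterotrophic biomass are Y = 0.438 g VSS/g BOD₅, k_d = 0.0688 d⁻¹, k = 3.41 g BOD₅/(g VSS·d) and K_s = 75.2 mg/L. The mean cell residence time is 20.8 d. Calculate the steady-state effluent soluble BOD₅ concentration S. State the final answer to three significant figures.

S ≈ 6.38 mg/L

For a completely mixed reactor with recycle the Lawrence–McCarty relation gives S = K_s·(1 + k_d·θ_c) / [θ_c·(Y·k − k_d) − 1] = 75.2 × (1 + 0.0688 × 20.8) / [20.8 × (0.438 × 3.41 − 0.0688) − 1] = 182.8 / 28.64 = 6.384 mg/L.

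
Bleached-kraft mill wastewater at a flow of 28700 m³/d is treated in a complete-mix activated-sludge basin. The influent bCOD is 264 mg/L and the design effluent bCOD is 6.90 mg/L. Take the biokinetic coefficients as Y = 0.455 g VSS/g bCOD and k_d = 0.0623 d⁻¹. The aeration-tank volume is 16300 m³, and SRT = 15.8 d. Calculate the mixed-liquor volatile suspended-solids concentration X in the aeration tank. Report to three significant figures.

X ≈ 1640 mg/L

Solving the biomass balance for X: X = Y Q (S₀−S) θ_c / [V (1+k_d θ_c)] = 0.455 × 28700 × (264 − 6.90) × 15.8 / [16300 × (1 + 0.0623 × 15.8)] = 1640 mg/L.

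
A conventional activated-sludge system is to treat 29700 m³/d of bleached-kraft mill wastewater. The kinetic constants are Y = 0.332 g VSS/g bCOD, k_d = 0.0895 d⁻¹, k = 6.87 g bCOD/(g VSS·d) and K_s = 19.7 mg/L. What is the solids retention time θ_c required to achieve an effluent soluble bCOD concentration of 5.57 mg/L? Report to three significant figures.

From 1/θ_c = Y·k·S/(K_s + S) − k_d: Y·k·S/(K_s+S) = 0.332 × 6.87 × 5.57 / (19.7 + 5.57) = 0.5027 d⁻¹.
1/θ_c = 0.5027 − 0.0895 = 0.4132 d⁻¹, so θ_c = 2.420 d.

θ_c ≈ 2.42 d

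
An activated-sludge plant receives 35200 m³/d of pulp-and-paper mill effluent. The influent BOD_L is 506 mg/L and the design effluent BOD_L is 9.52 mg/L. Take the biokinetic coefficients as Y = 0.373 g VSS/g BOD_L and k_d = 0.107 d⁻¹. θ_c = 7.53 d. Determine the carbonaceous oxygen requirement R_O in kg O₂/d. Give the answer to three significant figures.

Correct the yield for decay: Y_obs = Y/(1 + k_d θ_c) = 0.373 / (1 + 0.107 × 7.53) = 0.373 / 1.806 = 0.2066.
ΔS = 506 − 9.52 = 496.5 mg/L, so the substrate removal rate is 35200 × 496.5/1000 = 17476 kg BOD_L/d.
Net sludge production P_X = 0.2066 × 17476 = 3610 kg VSS/d.
R_O = Q·(S₀ − S) − 1.42·P_X = 17476 − 1.42 × 3610 = 12350 kg O₂/d.

R_O ≈ 12300 kg O₂/d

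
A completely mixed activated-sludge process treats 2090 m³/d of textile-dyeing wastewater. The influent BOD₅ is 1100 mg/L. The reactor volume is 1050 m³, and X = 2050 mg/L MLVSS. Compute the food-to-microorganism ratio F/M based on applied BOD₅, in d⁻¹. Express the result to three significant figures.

F/M ≈ 1.07 d⁻¹

F/M = applied load / biomass = Q·S₀/(V·X) = 2090 × 1100 / (1050 × 2050) = 1.068 d⁻¹.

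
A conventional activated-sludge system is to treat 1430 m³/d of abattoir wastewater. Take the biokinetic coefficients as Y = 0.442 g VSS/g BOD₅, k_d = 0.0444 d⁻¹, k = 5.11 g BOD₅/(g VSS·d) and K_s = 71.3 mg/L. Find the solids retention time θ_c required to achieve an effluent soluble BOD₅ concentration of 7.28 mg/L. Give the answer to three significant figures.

At the target effluent, Y k S/(K_s+S) = 0.442×5.11×7.28/78.58 = 0.2092 d⁻¹.
Then 1/θ_c = μ − k_d = 0.2092 − 0.0444 = 0.1648 d⁻¹, giving θ_c = 6.066 d.

θ_c ≈ 6.07 d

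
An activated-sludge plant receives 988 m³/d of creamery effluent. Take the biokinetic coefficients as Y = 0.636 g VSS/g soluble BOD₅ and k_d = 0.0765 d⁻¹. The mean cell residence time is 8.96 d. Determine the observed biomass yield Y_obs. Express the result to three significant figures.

Y_obs ≈ 0.377 g VSS/g soluble BOD₅

The observed yield is Y_obs = Y/(1 + k_d·θ_c) = 0.636 / (1 + 0.0765 × 8.96) = 0.636 / 1.685 = 0.3773 g VSS per g soluble BOD₅ removed.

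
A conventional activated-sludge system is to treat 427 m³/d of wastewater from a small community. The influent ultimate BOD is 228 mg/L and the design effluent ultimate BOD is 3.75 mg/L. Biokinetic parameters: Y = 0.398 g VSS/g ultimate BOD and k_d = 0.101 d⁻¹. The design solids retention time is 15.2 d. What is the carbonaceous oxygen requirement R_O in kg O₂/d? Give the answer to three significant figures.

R_O ≈ 74.4 kg O₂/d

Correct the yield for decay: Y_obs = Y/(1 + k_d θ_c) = 0.398 / (1 + 0.101 × 15.2) = 0.398 / 2.535 = 0.1570.
ΔS = 228 − 3.75 = 224.2 mg/L, so the substrate removal rate is 427 × 224.2/1000 = 95.75 kg ultimate BOD/d.
P_X = Y_obs·Q·(S₀ − S) = 0.1570 × 95.75 = 15.03 kg VSS/d.
R_O = Q·ΔS − 1.42 P_X = 95.75 − 21.35 = 74.41 kg O₂/d.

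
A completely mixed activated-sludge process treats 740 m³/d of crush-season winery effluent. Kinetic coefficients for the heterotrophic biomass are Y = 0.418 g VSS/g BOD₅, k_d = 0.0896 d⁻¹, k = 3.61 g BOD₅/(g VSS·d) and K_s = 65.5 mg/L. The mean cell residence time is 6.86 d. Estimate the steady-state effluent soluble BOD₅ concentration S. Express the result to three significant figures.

From the Monod/SRT balance for a CMAS, S = K_s·(1+k_d θ_c)/[θ_c·(Y k − k_d) − 1] = 65.5 × (1 + 0.0896 × 6.86) / [6.86 × (0.418 × 3.61 − 0.0896) − 1] = 105.8 / 8.737 = 12.10 mg/L.

S ≈ 12.1 mg/L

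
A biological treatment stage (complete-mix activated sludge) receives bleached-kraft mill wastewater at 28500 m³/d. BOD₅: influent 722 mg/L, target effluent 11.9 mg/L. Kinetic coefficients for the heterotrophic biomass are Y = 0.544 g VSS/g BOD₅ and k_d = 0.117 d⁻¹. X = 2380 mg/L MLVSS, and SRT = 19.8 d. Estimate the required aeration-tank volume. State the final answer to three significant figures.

From the SRT design equation V = Y Q (S₀−S) θ_c / [X (1 + k_d θ_c)] = 0.544 × 28500 × (722 − 11.9) × 19.8 / [2380 × (1 + 0.117 × 19.8)] = 2.18×10^8 / 7894 = 27616 m³.

V ≈ 27600 m³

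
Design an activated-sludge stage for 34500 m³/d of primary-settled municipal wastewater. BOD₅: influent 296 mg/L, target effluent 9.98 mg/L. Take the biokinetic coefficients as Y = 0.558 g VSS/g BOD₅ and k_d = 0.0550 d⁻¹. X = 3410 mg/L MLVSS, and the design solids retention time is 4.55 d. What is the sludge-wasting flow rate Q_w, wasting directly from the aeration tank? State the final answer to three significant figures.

Q_w ≈ 1290 m³/d

From the SRT design equation V = Y Q (S₀−S) θ_c / [X (1 + k_d θ_c)] = 0.558 × 34500 × (296 − 9.98) × 4.55 / [3410 × (1 + 0.0550 × 4.55)] = 2.51×10^7 / 4263 = 5876 m³.
Wasting from the aeration tank: Q_w = V / θ_c = 5876 / 4.55 = 1292 m³/d.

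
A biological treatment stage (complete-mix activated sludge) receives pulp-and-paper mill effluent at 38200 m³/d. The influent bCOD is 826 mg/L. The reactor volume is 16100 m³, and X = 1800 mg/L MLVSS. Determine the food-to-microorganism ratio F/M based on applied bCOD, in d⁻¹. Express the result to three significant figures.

F/M = Q·S₀ / (V·X) = 38200 × 826 / (16100 × 1800) = 1.089 g bCOD·(g VSS·d)⁻¹.

F/M ≈ 1.09 d⁻¹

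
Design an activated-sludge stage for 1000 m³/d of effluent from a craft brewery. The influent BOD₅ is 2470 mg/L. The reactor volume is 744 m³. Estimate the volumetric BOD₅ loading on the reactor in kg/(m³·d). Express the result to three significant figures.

Applied BOD₅ load per unit volume = Q·S₀/V = (1000 × 2470/1000)/744.0 = 3.320 kg BOD₅·m⁻³·d⁻¹.

L_v ≈ 3.32 kg BOD₅/(m³·d)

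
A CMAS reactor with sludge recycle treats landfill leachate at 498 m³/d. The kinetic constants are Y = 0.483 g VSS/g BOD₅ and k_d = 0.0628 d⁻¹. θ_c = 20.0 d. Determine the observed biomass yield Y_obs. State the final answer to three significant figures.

Y_obs ≈ 0.214 g VSS/g BOD₅

The observed yield is Y_obs = Y/(1 + k_d·θ_c) = 0.483 / (1 + 0.0628 × 20.0) = 0.483 / 2.256 = 0.2141 g VSS per g BOD₅ removed.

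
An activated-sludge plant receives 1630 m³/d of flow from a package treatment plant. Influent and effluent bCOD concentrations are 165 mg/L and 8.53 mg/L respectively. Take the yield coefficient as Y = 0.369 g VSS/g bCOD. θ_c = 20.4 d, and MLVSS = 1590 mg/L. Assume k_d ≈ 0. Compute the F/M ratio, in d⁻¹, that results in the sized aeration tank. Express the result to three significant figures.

F/M ≈ 0.140 d⁻¹

With k_d = 0 the design equation reduces to V = Y Q (S₀−S) θ_c / X = 0.369 × 1630 × (165 − 8.53) × 20.4 / 1590 = 1207 m³.
Food-to-microorganism ratio F/M = Q S₀ / (V X) = 1630 × 165 / (1207 × 1590) = 0.1401 d⁻¹.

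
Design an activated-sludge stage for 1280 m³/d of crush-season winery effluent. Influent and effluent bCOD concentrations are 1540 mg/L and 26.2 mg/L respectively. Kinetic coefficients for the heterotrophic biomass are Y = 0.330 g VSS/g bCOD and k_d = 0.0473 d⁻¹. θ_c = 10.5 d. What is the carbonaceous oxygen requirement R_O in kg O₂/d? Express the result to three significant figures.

R_O ≈ 1330 kg O₂/d

The observed yield is Y_obs = Y/(1 + k_d·θ_c) = 0.330 / (1 + 0.0473 × 10.5) = 0.330 / 1.497 = 0.2205 g VSS per g bCOD removed.
Mass of bCOD removed per day: Q(S₀ − S) = 1280 × 1514 g/m³ = 1938 kg/d.
Biomass synthesised: P_X = Y_obs × 1938 = 427.2 kg VSS/d.
Carbonaceous O₂ demand = substrate oxidised − cell-mass equivalent = 1938 − 1.42 × 427.2 = 1331 kg O₂/d.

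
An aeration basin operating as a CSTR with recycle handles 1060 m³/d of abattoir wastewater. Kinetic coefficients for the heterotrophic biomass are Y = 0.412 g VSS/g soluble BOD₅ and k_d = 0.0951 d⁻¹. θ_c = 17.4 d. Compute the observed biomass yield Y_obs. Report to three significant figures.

Y_obs = Y / (1 + k_d θ_c) = 0.412 / (1 + 0.0951 × 17.4) = 0.412 / 2.655 = 0.1552.

Y_obs ≈ 0.155 g VSS/g soluble BOD₅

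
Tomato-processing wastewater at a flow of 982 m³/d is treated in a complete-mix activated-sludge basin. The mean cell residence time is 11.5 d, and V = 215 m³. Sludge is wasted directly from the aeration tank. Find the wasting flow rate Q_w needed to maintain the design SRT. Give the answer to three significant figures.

Q_w ≈ 18.7 m³/d

For wasting at MLVSS concentration, Q_w = V/θ_c = 215.0/11.5 = 18.70 m³/d.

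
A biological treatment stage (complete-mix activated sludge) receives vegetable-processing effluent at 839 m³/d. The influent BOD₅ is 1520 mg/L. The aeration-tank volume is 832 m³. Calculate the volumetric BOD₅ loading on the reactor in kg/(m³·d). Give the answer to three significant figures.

L_v ≈ 1.53 kg BOD₅/(m³·d)

L_v = Q S₀ / V = 839 × 1520 × 10⁻³ / 832.0 = 1.533 kg/(m³·d).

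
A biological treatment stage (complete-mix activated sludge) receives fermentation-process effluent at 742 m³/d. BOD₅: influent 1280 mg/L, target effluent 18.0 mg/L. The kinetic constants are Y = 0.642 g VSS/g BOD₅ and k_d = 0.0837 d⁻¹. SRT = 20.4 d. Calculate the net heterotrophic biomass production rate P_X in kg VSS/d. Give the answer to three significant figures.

P_X ≈ 222 kg VSS/d

The observed yield is Y_obs = Y/(1 + k_d·θ_c) = 0.642 / (1 + 0.0837 × 20.4) = 0.642 / 2.707 = 0.2371 g VSS per g BOD₅ removed.
Q·(S₀ − S) = 742 × (1280 − 18.0) × 10⁻³ = 936.4 kg/d removed.
Biomass produced: P_X = Y_obs·Q·ΔS = 0.2371 × 936.4 ≈ 222.0 kg VSS/d.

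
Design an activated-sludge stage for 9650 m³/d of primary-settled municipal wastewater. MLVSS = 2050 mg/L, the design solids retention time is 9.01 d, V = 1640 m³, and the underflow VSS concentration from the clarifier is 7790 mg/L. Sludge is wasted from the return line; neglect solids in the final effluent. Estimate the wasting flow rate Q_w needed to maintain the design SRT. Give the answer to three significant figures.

Q_w ≈ 47.9 m³/d

Wasting from the return line (neglecting effluent solids): Q_w = V·X / (θ_c·X_r) = 1640 × 2050 / (9.01 × 7790) = 47.90 m³/d.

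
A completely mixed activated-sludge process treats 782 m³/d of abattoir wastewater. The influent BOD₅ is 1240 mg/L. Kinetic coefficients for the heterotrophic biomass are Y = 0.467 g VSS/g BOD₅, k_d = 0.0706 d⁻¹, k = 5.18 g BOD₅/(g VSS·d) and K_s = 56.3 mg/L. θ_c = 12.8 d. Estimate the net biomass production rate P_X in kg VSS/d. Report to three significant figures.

For a completely mixed reactor with recycle the Lawrence–McCarty relation gives S = K_s·(1 + k_d·θ_c) / [θ_c·(Y·k − k_d) − 1] = 56.3 × (1 + 0.0706 × 12.8) / [12.8 × (0.467 × 5.18 − 0.0706) − 1] = 107.2 / 29.06 = 3.688 mg/L.
Observed yield with endogenous decay: Y_obs = Y / (1 + k_d·θ_c) = 0.467 / (1 + 0.0706 × 12.8) = 0.467 / 1.904 = 0.2453 g VSS/g BOD₅.
ΔS = 1240 − 3.69 = 1236 mg/L, so the substrate removal rate is 782 × 1236/1000 = 966.8 kg BOD₅/d.
So the net sludge growth is P_X = 0.2453 × 966.8 = 237.2 kg VSS/d.

P_X ≈ 237 kg VSS/d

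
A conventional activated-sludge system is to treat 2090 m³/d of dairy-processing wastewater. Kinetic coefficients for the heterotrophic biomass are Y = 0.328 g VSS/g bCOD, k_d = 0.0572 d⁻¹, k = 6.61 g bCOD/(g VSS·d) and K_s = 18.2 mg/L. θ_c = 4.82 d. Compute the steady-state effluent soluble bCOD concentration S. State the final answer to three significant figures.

Effluent substrate depends only on kinetics and SRT: S = K_s(1 + k_d θ_c) / [θ_c(Yk − k_d) − 1] = 18.2 × (1 + 0.0572 × 4.82) / [4.82 × (0.328 × 6.61 − 0.0572) − 1] = 23.22 / 9.174 = 2.531 mg/L.

S ≈ 2.53 mg/L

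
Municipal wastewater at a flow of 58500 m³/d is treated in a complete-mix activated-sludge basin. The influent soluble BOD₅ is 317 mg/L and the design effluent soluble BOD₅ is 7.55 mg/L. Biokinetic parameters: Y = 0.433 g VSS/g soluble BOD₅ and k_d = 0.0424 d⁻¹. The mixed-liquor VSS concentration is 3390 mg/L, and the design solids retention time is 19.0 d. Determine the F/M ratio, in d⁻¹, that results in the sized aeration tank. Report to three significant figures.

Rearranging the biomass balance for a CMAS with decay, V = Y·Q·ΔS·θ_c / [X·(1+k_d θ_c)] = 0.433 × 58500 × (317 − 7.55) × 19.0 / [3390 × (1 + 0.0424 × 19.0)] = 1.49×10^8 / 6121 = 24331 m³.
F/M = Q·S₀ / (V·X) = 58500 × 317 / (24331 × 3390) = 0.2248 g soluble BOD₅·(g VSS·d)⁻¹.

F/M ≈ 0.225 d⁻¹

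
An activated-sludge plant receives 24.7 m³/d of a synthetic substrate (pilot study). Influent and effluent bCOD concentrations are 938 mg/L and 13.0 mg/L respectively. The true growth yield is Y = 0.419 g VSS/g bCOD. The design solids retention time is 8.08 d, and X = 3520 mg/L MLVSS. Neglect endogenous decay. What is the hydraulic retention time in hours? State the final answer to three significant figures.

τ ≈ 21.4 h

Biomass mass balance (decay neglected): V·X = Y·Q·(S₀ − S)·θ_c, so V = 0.419 × 24.7 × (938 − 13.0) × 8.08 / 3520 = 21.97 m³.
Hydraulic retention time τ = V/Q = 21.97 / 24.7 = 0.8897 d = 21.35 h.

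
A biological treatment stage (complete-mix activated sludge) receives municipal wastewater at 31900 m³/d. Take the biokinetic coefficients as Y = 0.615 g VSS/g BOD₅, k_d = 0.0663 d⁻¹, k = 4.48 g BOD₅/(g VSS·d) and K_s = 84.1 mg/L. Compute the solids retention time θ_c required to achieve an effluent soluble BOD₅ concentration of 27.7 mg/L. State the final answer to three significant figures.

θ_c ≈ 1.62 d

From 1/θ_c = Y·k·S/(K_s + S) − k_d: Y·k·S/(K_s+S) = 0.615 × 4.48 × 27.7 / (84.1 + 27.7) = 0.6826 d⁻¹.
1/θ_c = 0.6826 − 0.0663 = 0.6163 d⁻¹, so θ_c = 1.622 d.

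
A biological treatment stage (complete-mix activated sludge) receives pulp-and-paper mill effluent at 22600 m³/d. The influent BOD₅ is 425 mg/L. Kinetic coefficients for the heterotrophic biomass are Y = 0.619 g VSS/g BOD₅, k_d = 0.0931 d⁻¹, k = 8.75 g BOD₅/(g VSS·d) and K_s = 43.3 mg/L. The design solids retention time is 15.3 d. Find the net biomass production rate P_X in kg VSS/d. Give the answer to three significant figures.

P_X ≈ 2440 kg VSS/d

For a completely mixed reactor with recycle the Lawrence–McCarty relation gives S = K_s·(1 + k_d·θ_c) / [θ_c·(Y·k − k_d) − 1] = 43.3 × (1 + 0.0931 × 15.3) / [15.3 × (0.619 × 8.75 − 0.0931) − 1] = 105.0 / 80.44 = 1.305 mg/L.
Observed yield with endogenous decay: Y_obs = Y / (1 + k_d·θ_c) = 0.619 / (1 + 0.0931 × 15.3) = 0.619 / 2.424 = 0.2553 g VSS/g BOD₅.
Q·(S₀ − S) = 22600 × (425 − 1.30) × 10⁻³ = 9576 kg/d removed.
So the net sludge growth is P_X = 0.2553 × 9576 = 2445 kg VSS/d.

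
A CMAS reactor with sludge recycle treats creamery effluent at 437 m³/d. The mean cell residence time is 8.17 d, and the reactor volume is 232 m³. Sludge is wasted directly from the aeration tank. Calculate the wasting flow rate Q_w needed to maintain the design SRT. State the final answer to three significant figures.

Wasting from the aeration tank: Q_w = V / θ_c = 232.0 / 8.17 = 28.40 m³/d.

Q_w ≈ 28.4 m³/d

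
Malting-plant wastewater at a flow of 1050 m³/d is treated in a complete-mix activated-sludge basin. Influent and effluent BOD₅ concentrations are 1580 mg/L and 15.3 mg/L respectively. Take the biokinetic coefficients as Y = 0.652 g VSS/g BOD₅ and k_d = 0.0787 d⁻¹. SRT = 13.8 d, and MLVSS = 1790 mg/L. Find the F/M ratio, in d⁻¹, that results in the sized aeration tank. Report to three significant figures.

Steady-state biomass mass balance: V·X·(1 + k_d·θ_c) = Y·Q·(S₀ − S)·θ_c, so V = 0.652 × 1050 × (1580 − 15.3) × 13.8 / [1790 × (1 + 0.0787 × 13.8)] = 1.48×10^7 / 3734 = 3959 m³.
F/M = applied load / biomass = Q·S₀/(V·X) = 1050 × 1580 / (3959 × 1790) = 0.2341 d⁻¹.

F/M ≈ 0.234 d⁻¹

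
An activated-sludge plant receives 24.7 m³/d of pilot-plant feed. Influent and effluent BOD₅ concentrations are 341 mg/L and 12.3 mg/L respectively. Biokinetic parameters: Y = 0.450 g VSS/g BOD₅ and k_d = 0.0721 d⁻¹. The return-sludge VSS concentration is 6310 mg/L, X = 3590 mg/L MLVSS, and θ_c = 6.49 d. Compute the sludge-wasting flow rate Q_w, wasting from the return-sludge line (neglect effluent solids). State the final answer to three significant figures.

Q_w ≈ 0.394 m³/d

Steady-state biomass mass balance: V·X·(1 + k_d·θ_c) = Y·Q·(S₀ − S)·θ_c, so V = 0.450 × 24.7 × (341 − 12.3) × 6.49 / [3590 × (1 + 0.0721 × 6.49)] = 2.37×10^4 / 5270 = 4.499 m³.
θ_c = V·X/(Q_w·X_r) when wasting from the recycle, so Q_w = V·X/(θ_c·X_r) = 4.499 × 3590 / (6.49 × 6310) = 0.3944 m³/d.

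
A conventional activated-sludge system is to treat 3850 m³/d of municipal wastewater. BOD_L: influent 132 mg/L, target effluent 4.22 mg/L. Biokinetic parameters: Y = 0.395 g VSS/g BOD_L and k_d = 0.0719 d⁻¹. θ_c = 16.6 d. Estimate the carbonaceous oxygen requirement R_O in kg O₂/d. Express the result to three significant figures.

The observed yield is Y_obs = Y/(1 + k_d·θ_c) = 0.395 / (1 + 0.0719 × 16.6) = 0.395 / 2.194 = 0.1801 g VSS per g BOD_L removed.
Mass of BOD_L removed per day: Q(S₀ − S) = 3850 × 127.8 g/m³ = 492.0 kg/d.
P_X = Y_obs·Q·(S₀ − S) = 0.1801 × 492.0 = 88.59 kg VSS/d.
R_O = Q·ΔS − 1.42 P_X = 492.0 − 125.8 = 366.2 kg O₂/d.

R_O ≈ 366 kg O₂/d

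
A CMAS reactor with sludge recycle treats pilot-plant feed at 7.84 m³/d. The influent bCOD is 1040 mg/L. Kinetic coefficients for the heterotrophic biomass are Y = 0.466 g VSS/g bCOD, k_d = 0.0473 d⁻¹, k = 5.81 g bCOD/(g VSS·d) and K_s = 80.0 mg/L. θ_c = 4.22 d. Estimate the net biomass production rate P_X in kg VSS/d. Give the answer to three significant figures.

P_X ≈ 3.14 kg VSS/d

From the Monod/SRT balance for a CMAS, S = K_s·(1+k_d θ_c)/[θ_c·(Y k − k_d) − 1] = 80.0 × (1 + 0.0473 × 4.22) / [4.22 × (0.466 × 5.81 − 0.0473) − 1] = 95.97 / 10.23 = 9.385 mg/L.
Y_obs = Y / (1 + k_d θ_c) = 0.466 / (1 + 0.0473 × 4.22) = 0.466 / 1.200 = 0.3885.
Mass of bCOD removed per day: Q(S₀ − S) = 7.84 × 1031 g/m³ = 8.080 kg/d.
Net biomass production P_X = Y_obs × Q·(S₀ − S) = 0.3885 × 8.080 = 3.139 kg VSS/d.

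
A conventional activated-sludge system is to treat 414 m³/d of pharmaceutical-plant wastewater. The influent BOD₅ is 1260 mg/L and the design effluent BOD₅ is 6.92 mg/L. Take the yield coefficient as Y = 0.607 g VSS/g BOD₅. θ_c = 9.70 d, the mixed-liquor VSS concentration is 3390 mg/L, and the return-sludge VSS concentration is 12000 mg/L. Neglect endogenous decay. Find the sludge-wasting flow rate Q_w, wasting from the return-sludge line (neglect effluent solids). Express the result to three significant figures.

Q_w ≈ 26.2 m³/d

V·X = Y·Q·ΔS·θ_c gives V = 0.607 × 414 × (1260 − 6.92) × 9.70 / 3390 = 901.0 m³.
Q_w = (V·X)/(θ_c X_r) = 901.0 × 3390 / (9.70 × 12000) = 26.24 m³/d.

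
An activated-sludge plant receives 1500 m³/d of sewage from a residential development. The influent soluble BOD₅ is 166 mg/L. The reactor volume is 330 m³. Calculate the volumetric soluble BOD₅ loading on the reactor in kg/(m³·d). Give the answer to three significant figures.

L_v = Q S₀ / V = 1500 × 166 × 10⁻³ / 330.0 = 0.7545 kg/(m³·d).

L_v ≈ 0.755 kg soluble BOD₅/(m³·d)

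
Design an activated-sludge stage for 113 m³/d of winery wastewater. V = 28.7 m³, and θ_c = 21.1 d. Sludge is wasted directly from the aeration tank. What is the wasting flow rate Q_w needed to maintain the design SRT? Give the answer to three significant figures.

Q_w ≈ 1.36 m³/d

Wasting from the aeration tank: Q_w = V / θ_c = 28.70 / 21.1 = 1.360 m³/d.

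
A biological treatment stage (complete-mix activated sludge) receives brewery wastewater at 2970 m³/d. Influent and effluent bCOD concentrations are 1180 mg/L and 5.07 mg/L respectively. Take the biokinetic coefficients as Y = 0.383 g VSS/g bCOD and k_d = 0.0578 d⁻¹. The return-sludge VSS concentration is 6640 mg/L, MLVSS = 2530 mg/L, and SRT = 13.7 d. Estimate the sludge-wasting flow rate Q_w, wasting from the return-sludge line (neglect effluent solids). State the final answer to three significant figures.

Rearranging the biomass balance for a CMAS with decay, V = Y·Q·ΔS·θ_c / [X·(1+k_d θ_c)] = 0.383 × 2970 × (1180 − 5.07) × 13.7 / [2530 × (1 + 0.0578 × 13.7)] = 1.83×10^7 / 4533 = 4039 m³.
Q_w = (V·X)/(θ_c X_r) = 4039 × 2530 / (13.7 × 6640) = 112.3 m³/d.

Q_w ≈ 112 m³/d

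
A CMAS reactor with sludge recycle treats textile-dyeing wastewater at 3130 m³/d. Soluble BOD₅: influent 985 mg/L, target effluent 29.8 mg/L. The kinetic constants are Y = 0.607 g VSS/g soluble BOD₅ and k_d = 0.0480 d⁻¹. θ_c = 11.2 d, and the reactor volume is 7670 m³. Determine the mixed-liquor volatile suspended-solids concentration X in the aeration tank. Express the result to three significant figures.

X = Y·Q·ΔS·θ_c / [V·(1 + k_d θ_c)] = 0.607 × 3130 × (985 − 29.8) × 11.2 / [7670 × (1 + 0.0480 × 11.2)] = 1723 mg/L.

X ≈ 1720 mg/L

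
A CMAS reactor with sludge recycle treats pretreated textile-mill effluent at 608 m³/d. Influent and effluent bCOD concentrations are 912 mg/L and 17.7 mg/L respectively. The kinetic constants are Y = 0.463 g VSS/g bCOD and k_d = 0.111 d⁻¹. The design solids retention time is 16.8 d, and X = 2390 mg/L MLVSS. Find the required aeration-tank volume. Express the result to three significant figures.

V ≈ 618 m³

From the SRT design equation V = Y Q (S₀−S) θ_c / [X (1 + k_d θ_c)] = 0.463 × 608 × (912 − 17.7) × 16.8 / [2390 × (1 + 0.111 × 16.8)] = 4.23×10^6 / 6847 = 617.7 m³.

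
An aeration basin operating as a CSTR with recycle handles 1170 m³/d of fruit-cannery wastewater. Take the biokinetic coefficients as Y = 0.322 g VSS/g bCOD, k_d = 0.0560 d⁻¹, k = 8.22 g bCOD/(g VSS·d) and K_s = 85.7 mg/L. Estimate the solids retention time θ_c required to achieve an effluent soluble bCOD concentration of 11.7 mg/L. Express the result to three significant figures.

From 1/θ_c = Y·k·S/(K_s + S) − k_d: Y·k·S/(K_s+S) = 0.322 × 8.22 × 11.7 / (85.7 + 11.7) = 0.3179 d⁻¹.
1/θ_c = 0.3179 − 0.0560 = 0.2619 d⁻¹, so θ_c = 3.818 d.

θ_c ≈ 3.82 d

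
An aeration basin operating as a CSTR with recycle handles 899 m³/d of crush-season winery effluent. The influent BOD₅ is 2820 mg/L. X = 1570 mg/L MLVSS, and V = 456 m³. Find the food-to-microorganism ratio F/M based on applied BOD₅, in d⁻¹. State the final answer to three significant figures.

F/M ≈ 3.54 d⁻¹

Food-to-microorganism ratio F/M = Q S₀ / (V X) = 899 × 2820 / (456.0 × 1570) = 3.541 d⁻¹.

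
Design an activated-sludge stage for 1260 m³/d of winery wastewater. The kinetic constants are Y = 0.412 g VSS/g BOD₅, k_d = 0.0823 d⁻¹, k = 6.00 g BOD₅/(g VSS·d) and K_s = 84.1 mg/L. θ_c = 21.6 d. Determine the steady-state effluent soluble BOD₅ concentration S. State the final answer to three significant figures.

For a completely mixed reactor with recycle the Lawrence–McCarty relation gives S = K_s·(1 + k_d·θ_c) / [θ_c·(Y·k − k_d) − 1] = 84.1 × (1 + 0.0823 × 21.6) / [21.6 × (0.412 × 6.00 − 0.0823) − 1] = 233.6 / 50.62 = 4.615 mg/L.

S ≈ 4.62 mg/L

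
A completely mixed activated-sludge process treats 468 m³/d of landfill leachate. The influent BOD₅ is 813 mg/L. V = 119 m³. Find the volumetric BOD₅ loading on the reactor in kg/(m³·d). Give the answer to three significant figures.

L_v ≈ 3.20 kg BOD₅/(m³·d)

Volumetric loading L_v = Q·S₀ / V = 468 × 813 g/m³ / 119.0 m³ = 3197 g/(m³·d) = 3.197 kg BOD₅/(m³·d).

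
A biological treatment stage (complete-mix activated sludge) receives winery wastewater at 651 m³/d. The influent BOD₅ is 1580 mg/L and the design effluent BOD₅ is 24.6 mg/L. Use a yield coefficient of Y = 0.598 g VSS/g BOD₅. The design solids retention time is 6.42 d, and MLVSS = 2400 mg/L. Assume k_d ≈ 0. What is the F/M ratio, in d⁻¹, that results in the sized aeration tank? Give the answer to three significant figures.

Biomass mass balance (decay neglected): V·X = Y·Q·(S₀ − S)·θ_c, so V = 0.598 × 651 × (1580 − 24.6) × 6.42 / 2400 = 1620 m³.
F/M = Q·S₀ / (V·X) = 651 × 1580 / (1620 × 2400) = 0.2646 g BOD₅·(g VSS·d)⁻¹.

F/M ≈ 0.265 d⁻¹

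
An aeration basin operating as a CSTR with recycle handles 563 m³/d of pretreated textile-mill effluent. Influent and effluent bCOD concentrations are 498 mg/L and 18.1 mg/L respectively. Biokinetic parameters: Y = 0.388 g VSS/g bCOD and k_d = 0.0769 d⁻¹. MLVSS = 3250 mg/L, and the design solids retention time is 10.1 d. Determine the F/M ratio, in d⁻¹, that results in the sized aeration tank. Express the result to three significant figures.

Steady-state biomass mass balance: V·X·(1 + k_d·θ_c) = Y·Q·(S₀ − S)·θ_c, so V = 0.388 × 563 × (498 − 18.1) × 10.1 / [3250 × (1 + 0.0769 × 10.1)] = 1.06×10^6 / 5774 = 183.4 m³.
Food-to-microorganism ratio F/M = Q S₀ / (V X) = 563 × 498 / (183.4 × 3250) = 0.4705 d⁻¹.

F/M ≈ 0.470 d⁻¹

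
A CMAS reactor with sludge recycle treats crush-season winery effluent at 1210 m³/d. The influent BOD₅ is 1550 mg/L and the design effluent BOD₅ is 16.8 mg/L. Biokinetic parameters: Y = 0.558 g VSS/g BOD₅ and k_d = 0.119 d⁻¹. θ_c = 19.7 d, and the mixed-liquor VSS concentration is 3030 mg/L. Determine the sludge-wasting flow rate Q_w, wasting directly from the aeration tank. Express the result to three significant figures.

Q_w ≈ 102 m³/d

Rearranging the biomass balance for a CMAS with decay, V = Y·Q·ΔS·θ_c / [X·(1+k_d θ_c)] = 0.558 × 1210 × (1550 − 16.8) × 19.7 / [3030 × (1 + 0.119 × 19.7)] = 2.04×10^7 / 10133 = 2013 m³.
With mixed-liquor wasting, θ_c = V/Q_w, so Q_w = V/θ_c = 2013/19.7 = 102.2 m³/d.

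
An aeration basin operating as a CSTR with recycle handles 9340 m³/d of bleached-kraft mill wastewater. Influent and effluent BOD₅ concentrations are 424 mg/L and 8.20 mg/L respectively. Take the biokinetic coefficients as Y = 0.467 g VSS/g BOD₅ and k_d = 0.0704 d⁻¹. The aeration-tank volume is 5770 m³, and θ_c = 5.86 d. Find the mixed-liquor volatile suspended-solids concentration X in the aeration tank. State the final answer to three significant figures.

X = Y·Q·ΔS·θ_c / [V·(1 + k_d θ_c)] = 0.467 × 9340 × (424 − 8.20) × 5.86 / [5770 × (1 + 0.0704 × 5.86)] = 1304 mg/L.

X ≈ 1300 mg/L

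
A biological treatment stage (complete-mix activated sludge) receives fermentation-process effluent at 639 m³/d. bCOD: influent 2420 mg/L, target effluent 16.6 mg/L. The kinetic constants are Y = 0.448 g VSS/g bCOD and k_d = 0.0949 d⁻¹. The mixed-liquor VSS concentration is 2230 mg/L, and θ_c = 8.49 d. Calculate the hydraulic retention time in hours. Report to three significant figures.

τ ≈ 54.5 h

Steady-state biomass mass balance: V·X·(1 + k_d·θ_c) = Y·Q·(S₀ − S)·θ_c, so V = 0.448 × 639 × (2420 − 16.6) × 8.49 / [2230 × (1 + 0.0949 × 8.49)] = 5.84×10^6 / 4027 = 1451 m³.
τ = V/Q = 1451/639 = 2.270 d, or 54.48 h.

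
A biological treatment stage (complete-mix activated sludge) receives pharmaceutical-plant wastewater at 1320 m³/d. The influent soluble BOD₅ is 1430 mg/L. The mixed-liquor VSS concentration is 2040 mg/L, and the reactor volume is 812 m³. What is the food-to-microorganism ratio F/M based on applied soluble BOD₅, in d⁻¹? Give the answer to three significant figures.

F/M ≈ 1.14 d⁻¹

F/M = applied load / biomass = Q·S₀/(V·X) = 1320 × 1430 / (812.0 × 2040) = 1.140 d⁻¹.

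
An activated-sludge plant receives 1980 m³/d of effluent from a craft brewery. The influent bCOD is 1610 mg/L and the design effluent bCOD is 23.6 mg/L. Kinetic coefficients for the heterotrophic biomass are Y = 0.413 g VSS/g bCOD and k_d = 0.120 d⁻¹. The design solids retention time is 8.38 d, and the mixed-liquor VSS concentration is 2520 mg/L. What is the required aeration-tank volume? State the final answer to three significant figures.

Rearranging the biomass balance for a CMAS with decay, V = Y·Q·ΔS·θ_c / [X·(1+k_d θ_c)] = 0.413 × 1980 × (1610 − 23.6) × 8.38 / [2520 × (1 + 0.120 × 8.38)] = 1.09×10^7 / 5054 = 2151 m³.

V ≈ 2150 m³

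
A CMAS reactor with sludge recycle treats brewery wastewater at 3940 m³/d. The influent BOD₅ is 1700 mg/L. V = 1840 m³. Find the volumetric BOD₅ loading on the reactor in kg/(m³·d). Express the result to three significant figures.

L_v ≈ 3.64 kg BOD₅/(m³·d)

Applied BOD₅ load per unit volume = Q·S₀/V = (3940 × 1700/1000)/1840 = 3.640 kg BOD₅·m⁻³·d⁻¹.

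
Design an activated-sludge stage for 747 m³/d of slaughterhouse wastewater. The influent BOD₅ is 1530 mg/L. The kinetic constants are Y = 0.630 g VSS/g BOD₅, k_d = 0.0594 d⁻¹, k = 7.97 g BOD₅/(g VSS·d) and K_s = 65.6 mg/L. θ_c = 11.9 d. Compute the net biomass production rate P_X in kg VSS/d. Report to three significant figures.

P_X ≈ 421 kg VSS/d

Effluent substrate depends only on kinetics and SRT: S = K_s(1 + k_d θ_c) / [θ_c(Yk − k_d) − 1] = 65.6 × (1 + 0.0594 × 11.9) / [11.9 × (0.630 × 7.97 − 0.0594) − 1] = 112.0 / 58.04 = 1.929 mg/L.
The observed yield is Y_obs = Y/(1 + k_d·θ_c) = 0.630 / (1 + 0.0594 × 11.9) = 0.630 / 1.707 = 0.3691 g VSS per g BOD₅ removed.
ΔS = 1530 − 1.93 = 1528 mg/L, so the substrate removal rate is 747 × 1528/1000 = 1141 kg BOD₅/d.
So the net sludge growth is P_X = 0.3691 × 1141 = 421.3 kg VSS/d.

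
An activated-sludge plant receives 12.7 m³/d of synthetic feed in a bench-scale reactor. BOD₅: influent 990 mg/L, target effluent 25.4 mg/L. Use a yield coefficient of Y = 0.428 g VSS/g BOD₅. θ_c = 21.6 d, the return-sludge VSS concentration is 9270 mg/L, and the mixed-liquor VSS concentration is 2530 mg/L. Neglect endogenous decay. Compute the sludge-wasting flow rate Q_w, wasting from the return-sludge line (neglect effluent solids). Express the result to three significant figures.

Q_w ≈ 0.566 m³/d

V·X = Y·Q·ΔS·θ_c gives V = 0.428 × 12.7 × (990 − 25.4) × 21.6 / 2530 = 44.76 m³.
Q_w = (V·X)/(θ_c X_r) = 44.76 × 2530 / (21.6 × 9270) = 0.5656 m³/d.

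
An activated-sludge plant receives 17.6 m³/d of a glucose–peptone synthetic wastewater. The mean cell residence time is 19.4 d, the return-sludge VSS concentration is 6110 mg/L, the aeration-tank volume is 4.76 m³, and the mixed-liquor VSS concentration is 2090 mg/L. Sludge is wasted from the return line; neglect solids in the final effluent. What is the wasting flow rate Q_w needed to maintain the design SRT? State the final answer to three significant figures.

Wasting from the return line (neglecting effluent solids): Q_w = V·X / (θ_c·X_r) = 4.760 × 2090 / (19.4 × 6110) = 0.08393 m³/d.

Q_w ≈ 0.0839 m³/d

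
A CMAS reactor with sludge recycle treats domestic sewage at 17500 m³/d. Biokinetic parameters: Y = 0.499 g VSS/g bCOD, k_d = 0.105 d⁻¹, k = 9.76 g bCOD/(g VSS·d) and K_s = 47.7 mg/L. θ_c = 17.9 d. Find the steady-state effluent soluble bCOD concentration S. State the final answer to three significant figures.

S ≈ 1.63 mg/L

For a completely mixed reactor with recycle the Lawrence–McCarty relation gives S = K_s·(1 + k_d·θ_c) / [θ_c·(Y·k − k_d) − 1] = 47.7 × (1 + 0.105 × 17.9) / [17.9 × (0.499 × 9.76 − 0.105) − 1] = 137.4 / 84.30 = 1.629 mg/L.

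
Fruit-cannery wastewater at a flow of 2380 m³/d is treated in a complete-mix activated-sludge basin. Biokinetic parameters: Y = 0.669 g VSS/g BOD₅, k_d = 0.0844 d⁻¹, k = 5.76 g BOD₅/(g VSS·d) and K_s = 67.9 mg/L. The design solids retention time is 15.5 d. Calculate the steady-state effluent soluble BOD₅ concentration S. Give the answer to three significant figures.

S ≈ 2.73 mg/L

Effluent substrate depends only on kinetics and SRT: S = K_s(1 + k_d θ_c) / [θ_c(Yk − k_d) − 1] = 67.9 × (1 + 0.0844 × 15.5) / [15.5 × (0.669 × 5.76 − 0.0844) − 1] = 156.7 / 57.42 = 2.729 mg/L.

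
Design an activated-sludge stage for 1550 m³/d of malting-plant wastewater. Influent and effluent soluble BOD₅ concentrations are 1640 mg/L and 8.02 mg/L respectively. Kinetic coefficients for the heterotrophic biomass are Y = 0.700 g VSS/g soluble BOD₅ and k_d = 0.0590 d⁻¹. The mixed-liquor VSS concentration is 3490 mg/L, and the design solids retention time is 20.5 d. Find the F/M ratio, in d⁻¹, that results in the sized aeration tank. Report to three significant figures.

F/M ≈ 0.155 d⁻¹

From the SRT design equation V = Y Q (S₀−S) θ_c / [X (1 + k_d θ_c)] = 0.700 × 1550 × (1640 − 8.02) × 20.5 / [3490 × (1 + 0.0590 × 20.5)] = 3.63×10^7 / 7711 = 4707 m³.
F/M = Q·S₀ / (V·X) = 1550 × 1640 / (4707 × 3490) = 0.1547 g soluble BOD₅·(g VSS·d)⁻¹.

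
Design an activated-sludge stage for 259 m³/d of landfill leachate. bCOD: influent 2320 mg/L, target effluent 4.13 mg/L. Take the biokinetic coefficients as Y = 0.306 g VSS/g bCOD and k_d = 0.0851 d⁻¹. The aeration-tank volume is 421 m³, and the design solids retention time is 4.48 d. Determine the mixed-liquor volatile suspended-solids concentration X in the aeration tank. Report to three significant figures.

X ≈ 1410 mg/L

Solving the biomass balance for X: X = Y Q (S₀−S) θ_c / [V (1+k_d θ_c)] = 0.306 × 259 × (2320 − 4.13) × 4.48 / [421 × (1 + 0.0851 × 4.48)] = 1414 mg/L.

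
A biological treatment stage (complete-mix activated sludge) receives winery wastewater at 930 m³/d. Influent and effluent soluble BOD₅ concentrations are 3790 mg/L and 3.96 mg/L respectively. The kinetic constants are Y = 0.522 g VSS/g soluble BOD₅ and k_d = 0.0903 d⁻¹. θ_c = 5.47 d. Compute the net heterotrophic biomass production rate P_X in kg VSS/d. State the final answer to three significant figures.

P_X ≈ 1230 kg VSS/d

Y_obs = Y / (1 + k_d θ_c) = 0.522 / (1 + 0.0903 × 5.47) = 0.522 / 1.494 = 0.3494.
ΔS = 3790 − 3.96 = 3786 mg/L, so the substrate removal rate is 930 × 3786/1000 = 3521 kg soluble BOD₅/d.
P_X = Y_obs · Q(S₀ − S) = 0.3494 × 3521 = 1230 kg VSS/d.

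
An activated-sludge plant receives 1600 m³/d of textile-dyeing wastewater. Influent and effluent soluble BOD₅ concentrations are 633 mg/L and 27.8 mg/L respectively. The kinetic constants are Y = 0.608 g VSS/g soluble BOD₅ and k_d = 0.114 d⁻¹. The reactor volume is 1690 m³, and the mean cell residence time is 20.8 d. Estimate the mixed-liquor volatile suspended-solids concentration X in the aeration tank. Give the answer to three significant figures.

From V·X·(1 + k_d·θ_c) = Y·Q·(S₀ − S)·θ_c: X = 0.608 × 1600 × (633 − 27.8) × 20.8 / [1690 × (1 + 0.114 × 20.8)] = 2149 mg/L.

X ≈ 2150 mg/L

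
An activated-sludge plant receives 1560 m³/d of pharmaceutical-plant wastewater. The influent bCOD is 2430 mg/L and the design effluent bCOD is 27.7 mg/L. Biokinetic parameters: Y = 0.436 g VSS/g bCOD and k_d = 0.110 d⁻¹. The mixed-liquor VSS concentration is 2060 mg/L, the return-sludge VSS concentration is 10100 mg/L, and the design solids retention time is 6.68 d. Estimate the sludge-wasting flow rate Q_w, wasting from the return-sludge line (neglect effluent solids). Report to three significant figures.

Q_w ≈ 93.3 m³/d

Steady-state biomass mass balance: V·X·(1 + k_d·θ_c) = Y·Q·(S₀ − S)·θ_c, so V = 0.436 × 1560 × (2430 − 27.7) × 6.68 / [2060 × (1 + 0.110 × 6.68)] = 1.09×10^7 / 3574 = 3054 m³.
Wasting from the return line (neglecting effluent solids): Q_w = V·X / (θ_c·X_r) = 3054 × 2060 / (6.68 × 10100) = 93.25 m³/d.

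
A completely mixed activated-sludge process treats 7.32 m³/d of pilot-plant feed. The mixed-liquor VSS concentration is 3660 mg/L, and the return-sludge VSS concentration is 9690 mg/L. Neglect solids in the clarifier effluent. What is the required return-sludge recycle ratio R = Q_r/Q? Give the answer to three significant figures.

R ≈ 0.607

R = Q_r/Q = X/(X_r − X) = 3660 / (9690 − 3660) = 0.6070.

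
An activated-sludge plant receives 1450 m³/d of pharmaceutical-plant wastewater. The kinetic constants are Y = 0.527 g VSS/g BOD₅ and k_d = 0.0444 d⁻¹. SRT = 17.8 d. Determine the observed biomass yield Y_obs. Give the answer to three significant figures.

Y_obs ≈ 0.294 g VSS/g BOD₅

Y_obs = Y / (1 + k_d θ_c) = 0.527 / (1 + 0.0444 × 17.8) = 0.527 / 1.790 = 0.2944.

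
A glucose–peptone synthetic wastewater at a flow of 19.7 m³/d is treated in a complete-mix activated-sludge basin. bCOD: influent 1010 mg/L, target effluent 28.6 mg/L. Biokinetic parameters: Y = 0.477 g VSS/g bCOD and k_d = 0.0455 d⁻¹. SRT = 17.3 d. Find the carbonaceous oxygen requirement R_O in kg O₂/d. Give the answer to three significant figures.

Y_obs = Y / (1 + k_d θ_c) = 0.477 / (1 + 0.0455 × 17.3) = 0.477 / 1.787 = 0.2669.
ΔS = 1010 − 28.6 = 981.4 mg/L, so the substrate removal rate is 19.7 × 981.4/1000 = 19.33 kg bCOD/d.
Biomass synthesised: P_X = Y_obs × 19.33 = 5.160 kg VSS/d.
Carbonaceous O₂ demand = substrate oxidised − cell-mass equivalent = 19.33 − 1.42 × 5.160 = 12.01 kg O₂/d.

R_O ≈ 12.0 kg O₂/d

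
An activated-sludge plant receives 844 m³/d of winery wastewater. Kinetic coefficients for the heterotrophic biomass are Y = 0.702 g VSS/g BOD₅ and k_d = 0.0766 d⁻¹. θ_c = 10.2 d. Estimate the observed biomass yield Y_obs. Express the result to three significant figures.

Y_obs ≈ 0.394 g VSS/g BOD₅

Y_obs = Y / (1 + k_d θ_c) = 0.702 / (1 + 0.0766 × 10.2) = 0.702 / 1.781 = 0.3941.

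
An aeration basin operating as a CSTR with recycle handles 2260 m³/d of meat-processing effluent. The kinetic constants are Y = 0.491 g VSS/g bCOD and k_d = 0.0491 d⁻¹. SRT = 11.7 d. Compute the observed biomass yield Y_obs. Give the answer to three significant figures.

Y_obs ≈ 0.312 g VSS/g bCOD

Correct the yield for decay: Y_obs = Y/(1 + k_d θ_c) = 0.491 / (1 + 0.0491 × 11.7) = 0.491 / 1.574 = 0.3119.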